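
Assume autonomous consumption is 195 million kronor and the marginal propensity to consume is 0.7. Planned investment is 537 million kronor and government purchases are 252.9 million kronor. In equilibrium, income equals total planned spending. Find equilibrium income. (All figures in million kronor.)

Y = 3283

Y = C + I + G = 195 + 0.7Y + 537 + 252.9
Y − 0.7Y = 984.9
0.3Y = 984.9, so Y = 984.9/0.3 = 3283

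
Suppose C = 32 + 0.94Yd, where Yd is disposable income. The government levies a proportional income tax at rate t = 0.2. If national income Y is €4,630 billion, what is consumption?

Yd = (1 − 0.2)(4630) = 0.8(4630) = 3704
C = 32 + 0.94(3704) = 32 + 3481.76 = 3513.76

C = 3513.76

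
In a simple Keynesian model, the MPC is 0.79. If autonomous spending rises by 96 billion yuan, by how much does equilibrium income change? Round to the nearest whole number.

ΔY ≈ 457

The multiplier is 1/(1 − MPC) = 1/0.21.
ΔY = 96/0.21 = 457.14 ≈ 457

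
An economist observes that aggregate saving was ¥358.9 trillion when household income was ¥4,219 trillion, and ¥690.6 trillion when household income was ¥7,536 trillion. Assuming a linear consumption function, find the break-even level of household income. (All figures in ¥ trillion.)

Y = 630

MPS = ΔS/ΔY = (690.6 − 358.9)/(7536 − 4219) = 331.7/3317 = 0.1
MPC = 1 − MPS = 0.9
From S(4219) = 358.9: −a + 0.1(4219) = 358.9, so a = 421.9 − 358.9 = 63
Break-even (S = 0): Y = a/MPS = 63/0.1 = 630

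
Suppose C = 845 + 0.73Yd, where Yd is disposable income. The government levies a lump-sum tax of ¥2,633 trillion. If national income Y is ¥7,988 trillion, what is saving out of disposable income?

Yd = Y − T = 7988 − 2633 = 5355
C = 845 + 0.73(5355) = 845 + 3909.15 = 4754.15
S = Yd − C = 5355 − 4754.15 = 600.85

S = 600.85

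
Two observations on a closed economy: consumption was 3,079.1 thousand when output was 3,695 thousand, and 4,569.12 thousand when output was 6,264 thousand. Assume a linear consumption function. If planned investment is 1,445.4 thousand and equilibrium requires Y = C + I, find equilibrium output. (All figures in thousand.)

Y = 5670

MPC = (4569.12 − 3079.1)/(6264 − 3695) = 1490.02/2569 = 0.58
a = 3079.1 − 0.58(3695) = 936
Equilibrium: Y = 936 + 0.58Y + 1445.4
0.42Y = 2381.4, so Y = 2381.4/0.42 = 5670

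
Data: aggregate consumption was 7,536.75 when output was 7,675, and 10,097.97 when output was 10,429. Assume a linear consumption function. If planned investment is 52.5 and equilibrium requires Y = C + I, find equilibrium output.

Y = 6450

MPC = (10097.97 − 7536.75)/(10429 − 7675) = 2561.22/2754 = 0.93
a = 7536.75 − 0.93(7675) = 399
Equilibrium: Y = 399 + 0.93Y + 52.5
0.07Y = 451.5, so Y = 451.5/0.07 = 6450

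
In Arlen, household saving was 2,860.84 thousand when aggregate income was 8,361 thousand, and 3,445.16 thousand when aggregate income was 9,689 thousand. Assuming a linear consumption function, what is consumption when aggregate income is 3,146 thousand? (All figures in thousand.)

MPS = ΔS/ΔY = (3445.16 − 2860.84)/(9689 − 8361) = 584.32/1328 = 0.44
MPC = 1 − MPS = 0.56
Autonomous saving = 2860.84 − 0.44(8361) = -818, so a = 818
C = 818 + 0.56(3146) = 818 + 1761.76 = 2579.76

C = 2579.76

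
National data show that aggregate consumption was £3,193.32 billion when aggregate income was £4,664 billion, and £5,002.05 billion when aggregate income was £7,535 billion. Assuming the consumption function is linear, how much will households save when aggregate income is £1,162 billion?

S = 174.94

MPC = (5002.05 − 3193.32)/(7535 − 4664) = 1808.73/2871 = 0.63
a = 3193.32 − 0.63(4664) = 3193.32 − 2938.32 = 255
C = 255 + 0.63(1162) = 987.06
S = 1162 − 987.06 = 174.94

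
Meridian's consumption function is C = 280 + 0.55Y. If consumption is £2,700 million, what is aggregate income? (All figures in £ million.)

280 + 0.55Y = 2700
0.55Y = 2420, so Y = 2420/0.55 = 4400

Y = 4400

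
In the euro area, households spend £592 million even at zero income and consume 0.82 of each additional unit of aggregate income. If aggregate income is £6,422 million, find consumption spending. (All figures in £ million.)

C = 592 + 0.82(6422) = 592 + 5266.04 = 5858.04

C = 5858.04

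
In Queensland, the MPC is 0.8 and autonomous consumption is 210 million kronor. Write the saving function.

S = Y − C = Y − (210 + 0.8Y) = -210 + (1 − 0.8)Y

S = -210 + 0.2Y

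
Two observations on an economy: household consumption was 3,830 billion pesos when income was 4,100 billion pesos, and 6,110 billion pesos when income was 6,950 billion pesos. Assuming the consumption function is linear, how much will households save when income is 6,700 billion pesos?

S = 790

MPC = (6110 − 3830)/(6950 − 4100) = 2280/2850 = 0.8
a = 3830 − 0.8(4100) = 3830 − 3280 = 550
C = 550 + 0.8(6700) = 5910
S = 6700 − 5910 = 790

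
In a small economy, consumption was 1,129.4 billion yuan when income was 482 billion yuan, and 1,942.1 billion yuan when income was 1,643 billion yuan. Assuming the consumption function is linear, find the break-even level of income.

MPC = (1942.1 − 1129.4)/(1643 − 482) = 812.7/1161 = 0.7
a = 1129.4 − 0.7(482) = 1129.4 − 337.4 = 792
Break-even: Y = a/(1−MPC) = 792/0.3 = 2640

Y = 2640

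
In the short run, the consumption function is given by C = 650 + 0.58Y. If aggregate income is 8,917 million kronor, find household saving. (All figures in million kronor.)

C = 650 + 0.58(8917) = 650 + 5171.86 = 5821.86
S = Y − C = 8917 − 5821.86 = 3095.14

S = 3095.14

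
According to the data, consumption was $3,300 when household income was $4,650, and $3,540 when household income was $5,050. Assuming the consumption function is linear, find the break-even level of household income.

MPC = (3540 − 3300)/(5050 − 4650) = 240/400 = 0.6
a = 3300 − 0.6(4650) = 3300 − 2790 = 510
Break-even: Y = a/(1−MPC) = 510/0.4 = 1275

Y = 1275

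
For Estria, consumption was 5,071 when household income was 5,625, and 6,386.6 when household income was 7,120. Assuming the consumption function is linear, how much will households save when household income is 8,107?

MPC = (6386.6 − 5071)/(7120 − 5625) = 1315.6/1495 = 0.88
a = 5071 − 0.88(5625) = 5071 − 4950 = 121
C = 121 + 0.88(8107) = 7255.16
S = 8107 − 7255.16 = 851.84

S = 851.84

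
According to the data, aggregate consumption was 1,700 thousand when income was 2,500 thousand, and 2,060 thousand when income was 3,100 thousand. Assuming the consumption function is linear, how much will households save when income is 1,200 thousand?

MPC = (2060 − 1700)/(3100 − 2500) = 360/600 = 0.6
a = 1700 − 0.6(2500) = 1700 − 1500 = 200
C = 200 + 0.6(1200) = 920
S = 1200 − 920 = 280

S = 280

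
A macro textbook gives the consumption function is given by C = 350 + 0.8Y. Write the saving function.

S = -350 + 0.2Y

S = Y − C = Y − (350 + 0.8Y) = -350 + (1 − 0.8)Y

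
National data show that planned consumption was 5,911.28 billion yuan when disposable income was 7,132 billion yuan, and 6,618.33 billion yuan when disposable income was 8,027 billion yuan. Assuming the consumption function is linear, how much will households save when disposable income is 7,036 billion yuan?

S = 1200.56

MPC = (6618.33 − 5911.28)/(8027 − 7132) = 707.05/895 = 0.79
a = 5911.28 − 0.79(7132) = 5911.28 − 5634.28 = 277
C = 277 + 0.79(7036) = 5835.44
S = 7036 − 5835.44 = 1200.56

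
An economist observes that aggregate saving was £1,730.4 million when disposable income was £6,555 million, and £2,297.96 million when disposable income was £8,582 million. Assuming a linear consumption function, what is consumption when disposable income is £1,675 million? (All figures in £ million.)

MPS = ΔS/ΔY = (2297.96 − 1730.4)/(8582 − 6555) = 567.56/2027 = 0.28
MPC = 1 − MPS = 0.72
Autonomous saving = 1730.4 − 0.28(6555) = -105, so a = 105
C = 105 + 0.72(1675) = 105 + 1206 = 1311

C = 1311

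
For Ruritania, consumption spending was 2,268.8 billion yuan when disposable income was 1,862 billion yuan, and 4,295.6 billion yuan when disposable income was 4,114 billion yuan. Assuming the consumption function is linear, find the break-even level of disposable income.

MPC = (4295.6 − 2268.8)/(4114 − 1862) = 2026.8/2252 = 0.9
a = 2268.8 − 0.9(1862) = 2268.8 − 1675.8 = 593
Break-even: Y = a/(1−MPC) = 593/0.1 = 5930

Y = 5930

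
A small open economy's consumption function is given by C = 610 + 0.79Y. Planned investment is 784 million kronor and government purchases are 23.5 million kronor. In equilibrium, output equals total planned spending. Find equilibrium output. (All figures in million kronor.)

Y = 6750

Y = C + I + G = 610 + 0.79Y + 784 + 23.5
Y − 0.79Y = 1417.5
0.21Y = 1417.5, so Y = 1417.5/0.21 = 6750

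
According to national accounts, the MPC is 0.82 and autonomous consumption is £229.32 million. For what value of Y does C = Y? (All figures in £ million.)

At break-even, C = Y: 229.32 + 0.82Y = Y
0.18Y = 229.32, so Y = 229.32/0.18 = 1274

Y = 1274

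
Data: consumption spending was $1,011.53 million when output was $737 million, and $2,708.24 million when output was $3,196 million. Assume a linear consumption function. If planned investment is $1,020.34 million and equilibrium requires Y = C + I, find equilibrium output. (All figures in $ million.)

MPC = (2708.24 − 1011.53)/(3196 − 737) = 1696.71/2459 = 0.69
a = 1011.53 − 0.69(737) = 503
Equilibrium: Y = 503 + 0.69Y + 1020.34
0.31Y = 1523.34, so Y = 1523.34/0.31 = 4914

Y = 4914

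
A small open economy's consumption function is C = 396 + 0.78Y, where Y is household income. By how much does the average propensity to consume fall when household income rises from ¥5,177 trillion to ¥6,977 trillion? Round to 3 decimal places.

At Y = 5177: C = 396 + 0.78(5177) = 4434.06, APC = 4434.06/5177 = 0.8565
At Y = 6977: C = 5838.06, APC = 5838.06/6977 = 0.8368
Fall in APC = 0.8565 − 0.8368 = 0.0197 ≈ 0.020

ΔAPC = 0.020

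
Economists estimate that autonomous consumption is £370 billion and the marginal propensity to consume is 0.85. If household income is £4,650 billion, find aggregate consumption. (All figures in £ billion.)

C = 4322.5

C = 370 + 0.85(4650) = 370 + 3952.5 = 4322.5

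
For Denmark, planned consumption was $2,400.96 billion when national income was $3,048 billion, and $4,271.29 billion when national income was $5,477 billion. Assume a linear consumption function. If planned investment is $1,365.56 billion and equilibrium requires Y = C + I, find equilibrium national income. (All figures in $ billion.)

Y = 6172

MPC = (4271.29 − 2400.96)/(5477 − 3048) = 1870.33/2429 = 0.77
a = 2400.96 − 0.77(3048) = 54
Equilibrium: Y = 54 + 0.77Y + 1365.56
0.23Y = 1419.56, so Y = 1419.56/0.23 = 6172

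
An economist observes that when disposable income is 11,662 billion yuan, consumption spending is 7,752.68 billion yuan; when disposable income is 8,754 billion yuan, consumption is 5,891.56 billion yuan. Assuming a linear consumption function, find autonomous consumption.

MPC = ΔC/ΔY = (7752.68 − 5891.56)/(11662 − 8754) = 1861.12/2908 = 0.64
a = C − MPC·Y = 5891.56 − 0.64(8754) = 5891.56 − 5602.56 = 289

a = 289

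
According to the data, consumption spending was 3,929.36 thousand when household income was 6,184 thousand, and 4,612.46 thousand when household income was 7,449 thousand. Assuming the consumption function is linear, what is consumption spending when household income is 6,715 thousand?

MPC = (4612.46 − 3929.36)/(7449 − 6184) = 683.1/1265 = 0.54
a = 3929.36 − 0.54(6184) = 3929.36 − 3339.36 = 590
C = 590 + 0.54(6715) = 590 + 3626.1 = 4216.1

C = 4216.1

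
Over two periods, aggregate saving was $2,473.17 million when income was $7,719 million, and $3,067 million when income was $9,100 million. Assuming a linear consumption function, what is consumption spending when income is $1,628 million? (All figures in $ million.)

MPS = ΔS/ΔY = (3067 − 2473.17)/(9100 − 7719) = 593.83/1381 = 0.43
MPC = 1 − MPS = 0.57
Autonomous saving = 2473.17 − 0.43(7719) = -846, so a = 846
C = 846 + 0.57(1628) = 846 + 927.96 = 1773.96

C = 1773.96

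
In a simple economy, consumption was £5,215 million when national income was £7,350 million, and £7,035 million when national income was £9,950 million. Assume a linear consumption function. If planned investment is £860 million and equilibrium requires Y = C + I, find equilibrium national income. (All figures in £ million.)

Y = 3100

MPC = (7035 − 5215)/(9950 − 7350) = 1820/2600 = 0.7
a = 5215 − 0.7(7350) = 70
Equilibrium: Y = 70 + 0.7Y + 860
0.3Y = 930, so Y = 930/0.3 = 3100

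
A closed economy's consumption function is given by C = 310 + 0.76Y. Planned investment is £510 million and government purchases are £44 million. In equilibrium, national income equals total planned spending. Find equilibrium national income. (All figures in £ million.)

Y = C + I + G = 310 + 0.76Y + 510 + 44
Y − 0.76Y = 864
0.24Y = 864, so Y = 864/0.24 = 3600

Y = 3600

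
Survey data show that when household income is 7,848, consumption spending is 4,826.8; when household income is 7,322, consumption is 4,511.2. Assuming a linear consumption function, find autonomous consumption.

MPC = ΔC/ΔY = (4826.8 − 4511.2)/(7848 − 7322) = 315.6/526 = 0.6
a = C − MPC·Y = 4511.2 − 0.6(7322) = 4511.2 − 4393.2 = 118

a = 118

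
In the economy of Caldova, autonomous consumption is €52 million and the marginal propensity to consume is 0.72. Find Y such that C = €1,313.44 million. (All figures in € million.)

52 + 0.72Y = 1313.44
0.72Y = 1261.44, so Y = 1261.44/0.72 = 1752

Y = 1752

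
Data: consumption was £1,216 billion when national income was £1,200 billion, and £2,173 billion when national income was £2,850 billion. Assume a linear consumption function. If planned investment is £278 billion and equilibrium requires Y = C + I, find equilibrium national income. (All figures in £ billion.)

Y = 1900

MPC = (2173 − 1216)/(2850 − 1200) = 957/1650 = 0.58
a = 1216 − 0.58(1200) = 520
Equilibrium: Y = 520 + 0.58Y + 278
0.42Y = 798, so Y = 798/0.42 = 1900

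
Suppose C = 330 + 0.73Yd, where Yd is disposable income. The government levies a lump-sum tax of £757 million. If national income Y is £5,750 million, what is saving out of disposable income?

Yd = Y − T = 5750 − 757 = 4993
C = 330 + 0.73(4993) = 330 + 3644.89 = 3974.89
S = Yd − C = 4993 − 3974.89 = 1018.11

S = 1018.11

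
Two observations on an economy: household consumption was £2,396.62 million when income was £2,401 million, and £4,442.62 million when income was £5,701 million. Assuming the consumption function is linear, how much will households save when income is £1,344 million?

S = -397.28

MPC = (4442.62 − 2396.62)/(5701 − 2401) = 2046/3300 = 0.62
a = 2396.62 − 0.62(2401) = 2396.62 − 1488.62 = 908
C = 908 + 0.62(1344) = 1741.28
S = 1344 − 1741.28 = -397.28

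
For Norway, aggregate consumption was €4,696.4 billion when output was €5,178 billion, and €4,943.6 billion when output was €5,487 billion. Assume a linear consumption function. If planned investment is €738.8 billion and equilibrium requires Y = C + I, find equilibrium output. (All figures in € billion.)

MPC = (4943.6 − 4696.4)/(5487 − 5178) = 247.2/309 = 0.8
a = 4696.4 − 0.8(5178) = 554
Equilibrium: Y = 554 + 0.8Y + 738.8
0.2Y = 1292.8, so Y = 1292.8/0.2 = 6464

Y = 6464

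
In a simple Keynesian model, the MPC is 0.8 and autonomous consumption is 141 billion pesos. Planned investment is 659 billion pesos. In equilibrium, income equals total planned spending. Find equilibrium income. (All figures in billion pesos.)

Y = 4000

Y = C + I = 141 + 0.8Y + 659
Y − 0.8Y = 800
0.2Y = 800, so Y = 800/0.2 = 4000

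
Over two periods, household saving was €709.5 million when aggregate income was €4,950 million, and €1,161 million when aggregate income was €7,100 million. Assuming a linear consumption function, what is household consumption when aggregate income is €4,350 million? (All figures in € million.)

C = 3766.5

MPS = ΔS/ΔY = (1161 − 709.5)/(7100 − 4950) = 451.5/2150 = 0.21
MPC = 1 − MPS = 0.79
Autonomous saving = 709.5 − 0.21(4950) = -330, so a = 330
C = 330 + 0.79(4350) = 330 + 3436.5 = 3766.5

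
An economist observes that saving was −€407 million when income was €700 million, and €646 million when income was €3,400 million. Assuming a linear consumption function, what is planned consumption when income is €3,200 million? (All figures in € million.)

MPS = ΔS/ΔY = (646 − (-407))/(3400 − 700) = 1053/2700 = 0.39
MPC = 1 − MPS = 0.61
Autonomous saving = -407 − 0.39(700) = -680, so a = 680
C = 680 + 0.61(3200) = 680 + 1952 = 2632

C = 2632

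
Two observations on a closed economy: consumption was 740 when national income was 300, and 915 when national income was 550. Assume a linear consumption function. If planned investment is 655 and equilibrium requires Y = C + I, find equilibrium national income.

Y = 3950

MPC = (915 − 740)/(550 − 300) = 175/250 = 0.7
a = 740 − 0.7(300) = 530
Equilibrium: Y = 530 + 0.7Y + 655
0.3Y = 1185, so Y = 1185/0.3 = 3950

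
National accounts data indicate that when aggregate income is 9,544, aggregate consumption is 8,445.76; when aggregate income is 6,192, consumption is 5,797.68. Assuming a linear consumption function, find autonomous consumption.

a = 906

MPC = ΔC/ΔY = (8445.76 − 5797.68)/(9544 − 6192) = 2648.08/3352 = 0.79
a = C − MPC·Y = 5797.68 − 0.79(6192) = 5797.68 − 4891.68 = 906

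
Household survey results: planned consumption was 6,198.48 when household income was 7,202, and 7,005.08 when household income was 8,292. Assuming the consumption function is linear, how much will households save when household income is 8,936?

S = 1454.36

MPC = (7005.08 − 6198.48)/(8292 − 7202) = 806.6/1090 = 0.74
a = 6198.48 − 0.74(7202) = 6198.48 − 5329.48 = 869
C = 869 + 0.74(8936) = 7481.64
S = 8936 − 7481.64 = 1454.36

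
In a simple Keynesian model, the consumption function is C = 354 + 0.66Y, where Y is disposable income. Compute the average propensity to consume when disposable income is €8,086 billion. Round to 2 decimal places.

APC = 0.70

C = 354 + 0.66(8086) = 5690.76
APC = C/Y = 5690.76/8086 = 0.70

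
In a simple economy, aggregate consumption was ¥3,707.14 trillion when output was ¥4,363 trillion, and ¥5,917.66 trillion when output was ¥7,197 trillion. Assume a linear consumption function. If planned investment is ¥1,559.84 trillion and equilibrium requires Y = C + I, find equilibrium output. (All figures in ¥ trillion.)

Y = 8472

MPC = (5917.66 − 3707.14)/(7197 − 4363) = 2210.52/2834 = 0.78
a = 3707.14 − 0.78(4363) = 304
Equilibrium: Y = 304 + 0.78Y + 1559.84
0.22Y = 1863.84, so Y = 1863.84/0.22 = 8472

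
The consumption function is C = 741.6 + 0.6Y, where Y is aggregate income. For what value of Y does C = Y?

At break-even, C = Y: 741.6 + 0.6Y = Y
0.4Y = 741.6, so Y = 741.6/0.4 = 1854

Y = 1854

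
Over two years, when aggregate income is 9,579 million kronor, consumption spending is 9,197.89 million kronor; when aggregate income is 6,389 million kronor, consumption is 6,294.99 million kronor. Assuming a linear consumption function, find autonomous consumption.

a = 481

MPC = ΔC/ΔY = (9197.89 − 6294.99)/(9579 − 6389) = 2902.9/3190 = 0.91
a = C − MPC·Y = 6294.99 − 0.91(6389) = 6294.99 − 5813.99 = 481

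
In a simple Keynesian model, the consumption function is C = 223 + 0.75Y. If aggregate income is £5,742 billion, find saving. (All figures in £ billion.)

C = 223 + 0.75(5742) = 223 + 4306.5 = 4529.5
S = Y − C = 5742 − 4529.5 = 1212.5

S = 1212.5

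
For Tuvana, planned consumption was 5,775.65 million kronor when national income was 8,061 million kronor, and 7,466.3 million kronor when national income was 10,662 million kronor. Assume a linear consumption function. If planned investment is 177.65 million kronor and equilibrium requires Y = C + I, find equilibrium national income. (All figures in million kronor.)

MPC = (7466.3 − 5775.65)/(10662 − 8061) = 1690.65/2601 = 0.65
a = 5775.65 − 0.65(8061) = 536
Equilibrium: Y = 536 + 0.65Y + 177.65
0.35Y = 713.65, so Y = 713.65/0.35 = 2039

Y = 2039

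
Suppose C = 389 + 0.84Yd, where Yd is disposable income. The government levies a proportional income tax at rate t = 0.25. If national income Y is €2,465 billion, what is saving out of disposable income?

Yd = (1 − 0.25)(2465) = 0.75(2465) = 1848.75
C = 389 + 0.84(1848.75) = 389 + 1552.95 = 1941.95
S = Yd − C = 1848.75 − 1941.95 = -93.2

S = -93.2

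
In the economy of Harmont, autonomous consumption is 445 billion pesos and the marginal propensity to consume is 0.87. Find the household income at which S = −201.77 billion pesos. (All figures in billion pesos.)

Y = 1871

S = Y − C = -445 + 0.13Y
-445 + 0.13Y = -201.77, so 0.13Y = 243.23 and Y = 1871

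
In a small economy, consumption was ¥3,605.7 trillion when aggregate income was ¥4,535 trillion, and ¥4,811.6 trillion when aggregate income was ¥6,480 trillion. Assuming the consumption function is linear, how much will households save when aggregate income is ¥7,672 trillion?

MPC = (4811.6 − 3605.7)/(6480 − 4535) = 1205.9/1945 = 0.62
a = 3605.7 − 0.62(4535) = 3605.7 − 2811.7 = 794
C = 794 + 0.62(7672) = 5550.64
S = 7672 − 5550.64 = 2121.36

S = 2121.36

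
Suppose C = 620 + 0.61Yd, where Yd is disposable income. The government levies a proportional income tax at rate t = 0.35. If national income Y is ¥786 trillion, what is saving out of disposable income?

S = -420.749

Yd = (1 − 0.35)(786) = 0.65(786) = 510.9
C = 620 + 0.61(510.9) = 620 + 311.649 = 931.649
S = Yd − C = 510.9 − 931.649 = -420.749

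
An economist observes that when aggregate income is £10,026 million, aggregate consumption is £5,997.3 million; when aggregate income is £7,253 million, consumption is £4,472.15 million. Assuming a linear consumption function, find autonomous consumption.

a = 483

MPC = ΔC/ΔY = (5997.3 − 4472.15)/(10026 − 7253) = 1525.15/2773 = 0.55
a = C − MPC·Y = 4472.15 − 0.55(7253) = 4472.15 − 3989.15 = 483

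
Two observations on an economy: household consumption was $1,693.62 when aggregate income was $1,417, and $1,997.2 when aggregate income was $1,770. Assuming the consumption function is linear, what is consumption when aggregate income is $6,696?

C = 6233.56

MPC = (1997.2 − 1693.62)/(1770 − 1417) = 303.58/353 = 0.86
a = 1693.62 − 0.86(1417) = 1693.62 − 1218.62 = 475
C = 475 + 0.86(6696) = 475 + 5758.56 = 6233.56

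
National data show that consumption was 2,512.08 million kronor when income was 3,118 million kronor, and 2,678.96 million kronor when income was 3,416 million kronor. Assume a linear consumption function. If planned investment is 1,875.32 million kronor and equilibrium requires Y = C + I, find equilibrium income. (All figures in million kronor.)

Y = 6003

MPC = (2678.96 − 2512.08)/(3416 − 3118) = 166.88/298 = 0.56
a = 2512.08 − 0.56(3118) = 766
Equilibrium: Y = 766 + 0.56Y + 1875.32
0.44Y = 2641.32, so Y = 2641.32/0.44 = 6003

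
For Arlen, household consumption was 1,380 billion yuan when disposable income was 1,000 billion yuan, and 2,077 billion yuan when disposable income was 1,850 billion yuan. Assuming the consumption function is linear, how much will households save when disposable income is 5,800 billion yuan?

S = 484

MPC = (2077 − 1380)/(1850 − 1000) = 697/850 = 0.82
a = 1380 − 0.82(1000) = 1380 − 820 = 560
C = 560 + 0.82(5800) = 5316
S = 5800 − 5316 = 484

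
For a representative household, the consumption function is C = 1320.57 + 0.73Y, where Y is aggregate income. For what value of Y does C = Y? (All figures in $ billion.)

At break-even, C = Y: 1320.57 + 0.73Y = Y
0.27Y = 1320.57, so Y = 1320.57/0.27 = 4891

Y = 4891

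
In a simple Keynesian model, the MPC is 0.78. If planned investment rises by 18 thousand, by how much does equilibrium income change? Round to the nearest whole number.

The multiplier is 1/(1 − MPC) = 1/0.22.
ΔY = 18/0.22 = 81.82 ≈ 82

ΔY ≈ 82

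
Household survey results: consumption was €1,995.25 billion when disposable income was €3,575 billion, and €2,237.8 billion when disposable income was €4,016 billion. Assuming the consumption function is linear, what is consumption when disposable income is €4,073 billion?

MPC = (2237.8 − 1995.25)/(4016 − 3575) = 242.55/441 = 0.55
a = 1995.25 − 0.55(3575) = 1995.25 − 1966.25 = 29
C = 29 + 0.55(4073) = 29 + 2240.15 = 2269.15

C = 2269.15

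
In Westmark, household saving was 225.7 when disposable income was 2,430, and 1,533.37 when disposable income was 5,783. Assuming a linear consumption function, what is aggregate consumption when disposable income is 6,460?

MPS = ΔS/ΔY = (1533.37 − 225.7)/(5783 − 2430) = 1307.67/3353 = 0.39
MPC = 1 − MPS = 0.61
Autonomous saving = 225.7 − 0.39(2430) = -722, so a = 722
C = 722 + 0.61(6460) = 722 + 3940.6 = 4662.6

C = 4662.6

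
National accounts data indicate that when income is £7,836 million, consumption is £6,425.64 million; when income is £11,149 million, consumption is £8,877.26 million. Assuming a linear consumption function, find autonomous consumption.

a = 627

MPC = ΔC/ΔY = (8877.26 − 6425.64)/(11149 − 7836) = 2451.62/3313 = 0.74
a = C − MPC·Y = 6425.64 − 0.74(7836) = 6425.64 − 5798.64 = 627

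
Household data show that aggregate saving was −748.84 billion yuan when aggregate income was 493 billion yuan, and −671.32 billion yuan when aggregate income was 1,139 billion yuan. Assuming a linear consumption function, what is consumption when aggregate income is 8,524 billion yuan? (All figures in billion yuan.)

C = 8309.12

MPS = ΔS/ΔY = (-671.32 − (-748.84))/(1139 − 493) = 77.52/646 = 0.12
MPC = 1 − MPS = 0.88
Autonomous saving = -748.84 − 0.12(493) = -808, so a = 808
C = 808 + 0.88(8524) = 808 + 7501.12 = 8309.12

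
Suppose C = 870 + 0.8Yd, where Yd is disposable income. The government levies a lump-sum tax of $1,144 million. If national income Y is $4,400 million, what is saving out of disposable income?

S = -218.8

Yd = Y − T = 4400 − 1144 = 3256
C = 870 + 0.8(3256) = 870 + 2604.8 = 3474.8
S = Yd − C = 3256 − 3474.8 = -218.8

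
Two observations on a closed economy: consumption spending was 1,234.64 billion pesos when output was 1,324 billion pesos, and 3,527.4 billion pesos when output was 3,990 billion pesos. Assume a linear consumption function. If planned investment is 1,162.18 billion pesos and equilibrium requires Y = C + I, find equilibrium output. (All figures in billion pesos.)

Y = 8987

MPC = (3527.4 − 1234.64)/(3990 − 1324) = 2292.76/2666 = 0.86
a = 1234.64 − 0.86(1324) = 96
Equilibrium: Y = 96 + 0.86Y + 1162.18
0.14Y = 1258.18, so Y = 1258.18/0.14 = 8987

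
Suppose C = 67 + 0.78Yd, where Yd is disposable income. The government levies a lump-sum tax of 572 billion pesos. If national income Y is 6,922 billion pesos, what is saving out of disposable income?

Yd = Y − T = 6922 − 572 = 6350
C = 67 + 0.78(6350) = 67 + 4953 = 5020
S = Yd − C = 6350 − 5020 = 1330

S = 1330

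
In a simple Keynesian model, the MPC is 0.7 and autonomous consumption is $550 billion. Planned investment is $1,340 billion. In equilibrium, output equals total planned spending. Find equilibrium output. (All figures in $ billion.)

Y = 6300

Y = C + I = 550 + 0.7Y + 1340
Y − 0.7Y = 1890
0.3Y = 1890, so Y = 1890/0.3 = 6300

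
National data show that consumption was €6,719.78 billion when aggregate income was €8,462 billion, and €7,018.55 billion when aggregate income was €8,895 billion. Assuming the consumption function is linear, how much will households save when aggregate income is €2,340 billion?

MPC = (7018.55 − 6719.78)/(8895 − 8462) = 298.77/433 = 0.69
a = 6719.78 − 0.69(8462) = 6719.78 − 5838.78 = 881
C = 881 + 0.69(2340) = 2495.6
S = 2340 − 2495.6 = -155.6

S = -155.6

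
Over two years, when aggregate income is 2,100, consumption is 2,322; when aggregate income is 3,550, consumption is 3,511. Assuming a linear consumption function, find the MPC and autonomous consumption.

MPC = ΔC/ΔY = (3511 − 2322)/(3550 − 2100) = 1189/1450 = 0.82
a = C − MPC·Y = 2322 − 0.82(2100) = 2322 − 1722 = 600

MPC = 0.82; a = 600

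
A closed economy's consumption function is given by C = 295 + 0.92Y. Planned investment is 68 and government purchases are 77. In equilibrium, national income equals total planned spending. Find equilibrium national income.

Y = 5500

Y = C + I + G = 295 + 0.92Y + 68 + 77
Y − 0.92Y = 440
0.08Y = 440, so Y = 440/0.08 = 5500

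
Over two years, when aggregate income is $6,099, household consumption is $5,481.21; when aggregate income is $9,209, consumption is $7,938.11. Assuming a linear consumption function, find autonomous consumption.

a = 663

MPC = ΔC/ΔY = (7938.11 − 5481.21)/(9209 − 6099) = 2456.9/3110 = 0.79
a = C − MPC·Y = 5481.21 − 0.79(6099) = 5481.21 − 4818.21 = 663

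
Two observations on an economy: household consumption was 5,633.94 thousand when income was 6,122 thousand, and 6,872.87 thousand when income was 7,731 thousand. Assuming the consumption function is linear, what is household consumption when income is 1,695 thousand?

MPC = (6872.87 − 5633.94)/(7731 − 6122) = 1238.93/1609 = 0.77
a = 5633.94 − 0.77(6122) = 5633.94 − 4713.94 = 920
C = 920 + 0.77(1695) = 920 + 1305.15 = 2225.15

C = 2225.15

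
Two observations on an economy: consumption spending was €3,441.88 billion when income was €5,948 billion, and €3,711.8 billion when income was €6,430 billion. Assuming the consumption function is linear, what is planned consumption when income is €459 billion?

C = 368.04

MPC = (3711.8 − 3441.88)/(6430 − 5948) = 269.92/482 = 0.56
a = 3441.88 − 0.56(5948) = 3441.88 − 3330.88 = 111
C = 111 + 0.56(459) = 111 + 257.04 = 368.04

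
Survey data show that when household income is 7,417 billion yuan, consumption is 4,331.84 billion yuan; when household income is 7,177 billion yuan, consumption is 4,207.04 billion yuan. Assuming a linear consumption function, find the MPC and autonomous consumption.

MPC = ΔC/ΔY = (4331.84 − 4207.04)/(7417 − 7177) = 124.8/240 = 0.52
a = C − MPC·Y = 4207.04 − 0.52(7177) = 4207.04 − 3732.04 = 475

MPC = 0.52; a = 475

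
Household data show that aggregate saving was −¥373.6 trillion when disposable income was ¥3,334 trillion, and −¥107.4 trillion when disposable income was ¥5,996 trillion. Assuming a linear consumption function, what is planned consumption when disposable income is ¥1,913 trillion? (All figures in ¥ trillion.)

C = 2428.7

MPS = ΔS/ΔY = (-107.4 − (-373.6))/(5996 − 3334) = 266.2/2662 = 0.1
MPC = 1 − MPS = 0.9
Autonomous saving = -373.6 − 0.1(3334) = -707, so a = 707
C = 707 + 0.9(1913) = 707 + 1721.7 = 2428.7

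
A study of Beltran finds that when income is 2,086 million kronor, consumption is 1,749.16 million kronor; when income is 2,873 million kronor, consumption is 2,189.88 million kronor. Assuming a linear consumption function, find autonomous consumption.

MPC = ΔC/ΔY = (2189.88 − 1749.16)/(2873 − 2086) = 440.72/787 = 0.56
a = C − MPC·Y = 1749.16 − 0.56(2086) = 1749.16 − 1168.16 = 581

a = 581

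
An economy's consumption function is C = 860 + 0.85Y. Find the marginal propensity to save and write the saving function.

MPS = 0.15; S = -860 + 0.15Y

MPS = 1 − MPC = 1 − 0.85 = 0.15
S = Y − C = -860 + 0.15Y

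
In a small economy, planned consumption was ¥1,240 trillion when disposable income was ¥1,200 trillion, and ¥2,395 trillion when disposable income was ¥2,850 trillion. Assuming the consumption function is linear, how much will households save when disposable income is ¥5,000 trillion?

S = 1100

MPC = (2395 − 1240)/(2850 − 1200) = 1155/1650 = 0.7
a = 1240 − 0.7(1200) = 1240 − 840 = 400
C = 400 + 0.7(5000) = 3900
S = 5000 − 3900 = 1100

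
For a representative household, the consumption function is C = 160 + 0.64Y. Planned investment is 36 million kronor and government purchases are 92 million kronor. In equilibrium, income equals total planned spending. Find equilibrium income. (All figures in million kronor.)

Y = C + I + G = 160 + 0.64Y + 36 + 92
Y − 0.64Y = 288
0.36Y = 288, so Y = 288/0.36 = 800

Y = 800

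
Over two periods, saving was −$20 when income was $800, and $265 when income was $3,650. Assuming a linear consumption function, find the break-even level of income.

Y = 1000

MPS = ΔS/ΔY = (265 − (-20))/(3650 − 800) = 285/2850 = 0.1
MPC = 1 − MPS = 0.9
From S(800) = -20: −a + 0.1(800) = -20, so a = 80 − (-20) = 100
Break-even (S = 0): Y = a/MPS = 100/0.1 = 1000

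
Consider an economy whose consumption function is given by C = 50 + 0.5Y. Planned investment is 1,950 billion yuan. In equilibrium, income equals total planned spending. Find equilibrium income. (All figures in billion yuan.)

Y = 4000

Y = C + I = 50 + 0.5Y + 1950
Y − 0.5Y = 2000
0.5Y = 2000, so Y = 2000/0.5 = 4000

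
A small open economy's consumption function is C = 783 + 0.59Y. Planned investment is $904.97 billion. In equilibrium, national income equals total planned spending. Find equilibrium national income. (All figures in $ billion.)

Y = C + I = 783 + 0.59Y + 904.97
Y − 0.59Y = 1687.97
0.41Y = 1687.97, so Y = 1687.97/0.41 = 4117

Y = 4117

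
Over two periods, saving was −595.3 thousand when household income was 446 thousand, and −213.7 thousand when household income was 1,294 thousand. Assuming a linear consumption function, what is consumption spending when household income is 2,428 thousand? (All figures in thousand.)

MPS = ΔS/ΔY = (-213.7 − (-595.3))/(1294 − 446) = 381.6/848 = 0.45
MPC = 1 − MPS = 0.55
Autonomous saving = -595.3 − 0.45(446) = -796, so a = 796
C = 796 + 0.55(2428) = 796 + 1335.4 = 2131.4

C = 2131.4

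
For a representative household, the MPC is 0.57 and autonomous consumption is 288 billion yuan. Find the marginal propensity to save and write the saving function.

MPS = 0.43; S = -288 + 0.43Y

MPS = 1 − MPC = 1 − 0.57 = 0.43
S = Y − C = -288 + 0.43Y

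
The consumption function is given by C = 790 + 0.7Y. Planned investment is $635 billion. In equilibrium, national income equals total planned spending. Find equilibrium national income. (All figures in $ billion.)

Y = 4750

Y = C + I = 790 + 0.7Y + 635
Y − 0.7Y = 1425
0.3Y = 1425, so Y = 1425/0.3 = 4750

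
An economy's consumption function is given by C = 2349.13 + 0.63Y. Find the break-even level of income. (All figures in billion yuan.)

At break-even, C = Y: 2349.13 + 0.63Y = Y
0.37Y = 2349.13, so Y = 2349.13/0.37 = 6349

Y = 6349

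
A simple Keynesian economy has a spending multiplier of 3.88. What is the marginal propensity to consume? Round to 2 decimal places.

k = 1/(1 − MPC), so 1 − MPC = 1/k = 1/3.88 = 0.2577
MPC = 1 − 0.2577 = 0.74

MPC = 0.74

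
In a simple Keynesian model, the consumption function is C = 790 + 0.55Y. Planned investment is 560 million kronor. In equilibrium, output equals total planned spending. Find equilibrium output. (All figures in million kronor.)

Y = 3000

Y = C + I = 790 + 0.55Y + 560
Y − 0.55Y = 1350
0.45Y = 1350, so Y = 1350/0.45 = 3000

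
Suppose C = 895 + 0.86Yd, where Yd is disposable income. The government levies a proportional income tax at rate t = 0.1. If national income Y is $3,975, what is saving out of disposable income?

Yd = (1 − 0.1)(3975) = 0.9(3975) = 3577.5
C = 895 + 0.86(3577.5) = 895 + 3076.65 = 3971.65
S = Yd − C = 3577.5 − 3971.65 = -394.15

S = -394.15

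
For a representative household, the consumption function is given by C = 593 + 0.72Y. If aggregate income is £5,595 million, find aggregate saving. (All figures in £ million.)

C = 593 + 0.72(5595) = 593 + 4028.4 = 4621.4
S = Y − C = 5595 − 4621.4 = 973.6

S = 973.6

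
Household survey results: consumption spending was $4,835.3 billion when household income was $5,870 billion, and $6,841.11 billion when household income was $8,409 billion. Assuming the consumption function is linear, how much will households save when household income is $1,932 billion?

MPC = (6841.11 − 4835.3)/(8409 − 5870) = 2005.81/2539 = 0.79
a = 4835.3 − 0.79(5870) = 4835.3 − 4637.3 = 198
C = 198 + 0.79(1932) = 1724.28
S = 1932 − 1724.28 = 207.72

S = 207.72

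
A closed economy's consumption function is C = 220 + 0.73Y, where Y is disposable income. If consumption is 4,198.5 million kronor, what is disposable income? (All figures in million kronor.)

Y = 5450

220 + 0.73Y = 4198.5
0.73Y = 3978.5, so Y = 3978.5/0.73 = 5450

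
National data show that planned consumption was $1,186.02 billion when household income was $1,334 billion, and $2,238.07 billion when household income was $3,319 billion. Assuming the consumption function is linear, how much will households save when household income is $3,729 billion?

MPC = (2238.07 − 1186.02)/(3319 − 1334) = 1052.05/1985 = 0.53
a = 1186.02 − 0.53(1334) = 1186.02 − 707.02 = 479
C = 479 + 0.53(3729) = 2455.37
S = 3729 − 2455.37 = 1273.63

S = 1273.63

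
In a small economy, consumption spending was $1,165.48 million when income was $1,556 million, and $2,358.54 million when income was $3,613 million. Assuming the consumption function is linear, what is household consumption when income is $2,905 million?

MPC = (2358.54 − 1165.48)/(3613 − 1556) = 1193.06/2057 = 0.58
a = 1165.48 − 0.58(1556) = 1165.48 − 902.48 = 263
C = 263 + 0.58(2905) = 263 + 1684.9 = 1947.9

C = 1947.9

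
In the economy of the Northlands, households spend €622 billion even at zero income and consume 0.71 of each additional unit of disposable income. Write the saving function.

S = Y − C = Y − (622 + 0.71Y) = -622 + (1 − 0.71)Y

S = -622 + 0.29Y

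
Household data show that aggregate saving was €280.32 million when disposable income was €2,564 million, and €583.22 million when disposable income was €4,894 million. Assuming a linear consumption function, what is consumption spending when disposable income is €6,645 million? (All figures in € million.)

C = 5834.15

MPS = ΔS/ΔY = (583.22 − 280.32)/(4894 − 2564) = 302.9/2330 = 0.13
MPC = 1 − MPS = 0.87
Autonomous saving = 280.32 − 0.13(2564) = -53, so a = 53
C = 53 + 0.87(6645) = 53 + 5781.15 = 5834.15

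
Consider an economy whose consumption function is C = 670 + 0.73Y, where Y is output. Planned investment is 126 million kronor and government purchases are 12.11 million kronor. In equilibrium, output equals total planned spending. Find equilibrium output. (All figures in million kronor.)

Y = 2993

Y = C + I + G = 670 + 0.73Y + 126 + 12.11
Y − 0.73Y = 808.11
0.27Y = 808.11, so Y = 808.11/0.27 = 2993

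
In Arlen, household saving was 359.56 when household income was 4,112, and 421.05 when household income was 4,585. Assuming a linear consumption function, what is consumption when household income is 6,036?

MPS = ΔS/ΔY = (421.05 − 359.56)/(4585 − 4112) = 61.49/473 = 0.13
MPC = 1 − MPS = 0.87
Autonomous saving = 359.56 − 0.13(4112) = -175, so a = 175
C = 175 + 0.87(6036) = 175 + 5251.32 = 5426.32

C = 5426.32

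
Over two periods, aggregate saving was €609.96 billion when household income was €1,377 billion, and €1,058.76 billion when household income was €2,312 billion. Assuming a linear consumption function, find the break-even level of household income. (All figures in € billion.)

Y = 106.25

MPS = ΔS/ΔY = (1058.76 − 609.96)/(2312 − 1377) = 448.8/935 = 0.48
MPC = 1 − MPS = 0.52
From S(1377) = 609.96: −a + 0.48(1377) = 609.96, so a = 660.96 − 609.96 = 51
Break-even (S = 0): Y = a/MPS = 51/0.48 = 106.25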